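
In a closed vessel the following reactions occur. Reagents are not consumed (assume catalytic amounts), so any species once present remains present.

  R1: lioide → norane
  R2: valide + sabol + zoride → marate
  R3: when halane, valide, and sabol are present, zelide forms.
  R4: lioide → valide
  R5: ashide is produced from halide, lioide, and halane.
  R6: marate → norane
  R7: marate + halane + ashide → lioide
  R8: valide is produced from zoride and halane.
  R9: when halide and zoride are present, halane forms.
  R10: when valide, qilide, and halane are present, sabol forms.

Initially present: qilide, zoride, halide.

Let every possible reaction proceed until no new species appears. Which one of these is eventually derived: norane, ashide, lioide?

halide and zoride present → halane forms (R9).
zoride and halane present → valide forms (R8).
valide, qilide, and halane present → sabol forms (R10).
valide, sabol, and zoride present → marate forms (R2).
marate present → norane forms (R6).
ashide would need halide, lioide, and halane (R5), but lioide never forms. lioide would need marate, halane, and ashide (R7), but ashide never forms.

norane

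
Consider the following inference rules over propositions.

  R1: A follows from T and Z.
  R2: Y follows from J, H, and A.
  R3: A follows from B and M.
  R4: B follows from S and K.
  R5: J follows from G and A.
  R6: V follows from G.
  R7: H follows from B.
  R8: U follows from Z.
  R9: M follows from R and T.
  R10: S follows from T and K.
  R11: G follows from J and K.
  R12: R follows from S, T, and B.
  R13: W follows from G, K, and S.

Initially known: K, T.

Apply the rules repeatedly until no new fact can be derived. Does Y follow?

Y would need J, H, and A (R2), but J is never established.

No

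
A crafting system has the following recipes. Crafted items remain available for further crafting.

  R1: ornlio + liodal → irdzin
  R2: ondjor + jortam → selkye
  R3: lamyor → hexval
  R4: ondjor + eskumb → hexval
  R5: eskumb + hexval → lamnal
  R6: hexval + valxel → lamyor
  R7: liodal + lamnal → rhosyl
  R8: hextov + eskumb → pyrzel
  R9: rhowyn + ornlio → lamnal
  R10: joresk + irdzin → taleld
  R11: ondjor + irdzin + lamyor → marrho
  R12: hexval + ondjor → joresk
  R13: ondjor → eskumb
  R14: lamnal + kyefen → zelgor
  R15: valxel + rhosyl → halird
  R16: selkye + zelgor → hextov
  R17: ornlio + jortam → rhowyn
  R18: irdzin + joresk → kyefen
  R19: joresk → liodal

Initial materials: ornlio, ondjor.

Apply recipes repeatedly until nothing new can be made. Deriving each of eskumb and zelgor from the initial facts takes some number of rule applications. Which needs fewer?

eskumb

eskumb: ondjor → eskumb (R13). [1 rule application]
zelgor: Using R13, ondjor makes eskumb. Using R4, ondjor and eskumb make hexval. hexval + ondjor → joresk (R12). eskumb + hexval → lamnal (R5). Using R19, joresk makes liodal. Using R1, ornlio and liodal make irdzin. Using R18, irdzin and joresk make kyefen. lamnal + kyefen → zelgor (R14). [8 rule applications]
eskumb needs fewer.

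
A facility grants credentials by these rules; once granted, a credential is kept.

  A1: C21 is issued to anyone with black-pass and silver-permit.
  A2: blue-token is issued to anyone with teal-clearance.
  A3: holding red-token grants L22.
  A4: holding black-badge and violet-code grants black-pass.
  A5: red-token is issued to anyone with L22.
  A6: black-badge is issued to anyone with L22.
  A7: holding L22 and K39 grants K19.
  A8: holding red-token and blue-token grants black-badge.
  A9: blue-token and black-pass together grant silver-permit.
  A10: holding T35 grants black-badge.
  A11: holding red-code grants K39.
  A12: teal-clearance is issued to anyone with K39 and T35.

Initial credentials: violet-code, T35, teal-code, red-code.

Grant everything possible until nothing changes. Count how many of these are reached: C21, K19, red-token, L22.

Holding red-code grants K39 (A11).
Holding T35 grants black-badge (A10).
Holding black-badge and violet-code grants black-pass (A4).
Holding K39 and T35 grants teal-clearance (A12).
Holding teal-clearance grants blue-token (A2).
Holding blue-token and black-pass grants silver-permit (A9).
Holding black-pass and silver-permit grants C21 (A1).
C21: reached.
K19 would need L22 and K39 (A7), but L22 is never granted.
red-token would need L22 (A5), but L22 is never granted.
L22 would need red-token (A3), but red-token is never granted.
Reached: C21 — 1 of the 4.

1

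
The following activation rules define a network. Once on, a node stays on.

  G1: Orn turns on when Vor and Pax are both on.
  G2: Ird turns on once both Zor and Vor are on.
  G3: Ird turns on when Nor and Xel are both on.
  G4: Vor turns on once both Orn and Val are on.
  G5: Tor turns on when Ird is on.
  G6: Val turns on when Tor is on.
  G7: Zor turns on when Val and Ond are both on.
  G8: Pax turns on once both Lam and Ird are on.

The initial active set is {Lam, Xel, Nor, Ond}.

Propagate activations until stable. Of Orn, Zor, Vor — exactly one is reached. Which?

Zor

Nor and Xel are on, so Ird turns on (G3).
G5: Ird on → Tor on.
Tor is on, so Val turns on (G6).
G7: Val and Ond on → Zor on.
Vor would need Orn and Val (G4), but Orn never turns on. Orn would need Vor and Pax (G1), but Vor never turns on.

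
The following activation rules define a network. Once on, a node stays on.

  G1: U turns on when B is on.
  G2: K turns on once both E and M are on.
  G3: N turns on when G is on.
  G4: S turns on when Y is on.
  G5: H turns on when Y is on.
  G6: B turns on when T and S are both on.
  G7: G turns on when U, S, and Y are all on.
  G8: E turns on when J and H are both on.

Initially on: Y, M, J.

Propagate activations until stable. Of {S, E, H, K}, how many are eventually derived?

4

Y is on, so H turns on (G5).
G4: Y on → S on.
G8: J and H on → E on.
E and M are on, so K turns on (G2).
S: reached.
E: reached.
H: reached.
K: reached.
All 4 are reached.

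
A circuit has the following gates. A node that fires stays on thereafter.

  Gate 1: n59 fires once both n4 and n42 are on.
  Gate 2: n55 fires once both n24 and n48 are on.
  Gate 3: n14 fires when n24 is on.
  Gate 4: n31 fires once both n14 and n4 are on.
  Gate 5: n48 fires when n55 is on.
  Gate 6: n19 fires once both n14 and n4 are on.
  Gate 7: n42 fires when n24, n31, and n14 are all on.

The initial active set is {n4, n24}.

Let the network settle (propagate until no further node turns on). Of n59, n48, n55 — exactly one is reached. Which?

n59

Gate 3: n24 on → n14 on.
n14 and n4 are on, so n31 fires (Gate 4).
n24, n31, and n14 are on, so n42 fires (Gate 7).
n4 and n42 are on, so n59 fires (Gate 1).
n48 would need n55 (Gate 5), but n55 never turns on. n55 would need n24 and n48 (Gate 2), but n48 never turns on.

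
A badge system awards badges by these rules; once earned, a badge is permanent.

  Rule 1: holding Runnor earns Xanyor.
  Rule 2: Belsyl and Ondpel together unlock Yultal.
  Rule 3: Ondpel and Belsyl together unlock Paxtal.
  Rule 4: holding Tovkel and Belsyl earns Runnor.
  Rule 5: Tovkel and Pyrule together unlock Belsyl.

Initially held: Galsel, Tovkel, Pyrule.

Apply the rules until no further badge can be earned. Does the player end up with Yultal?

No

Yultal would need Belsyl and Ondpel (Rule 2), but Ondpel is never earned.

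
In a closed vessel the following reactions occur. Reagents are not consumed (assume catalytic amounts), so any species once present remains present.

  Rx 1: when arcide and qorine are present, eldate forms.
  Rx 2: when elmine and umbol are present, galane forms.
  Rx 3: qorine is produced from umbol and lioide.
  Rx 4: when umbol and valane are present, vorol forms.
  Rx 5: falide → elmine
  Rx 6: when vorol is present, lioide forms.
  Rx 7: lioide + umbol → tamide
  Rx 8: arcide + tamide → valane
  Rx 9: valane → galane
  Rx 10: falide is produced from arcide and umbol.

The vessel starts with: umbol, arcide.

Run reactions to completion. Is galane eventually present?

Yes

arcide and umbol present → falide forms (Rx 10).
falide present → elmine forms (Rx 5).
elmine and umbol present → galane forms (Rx 2).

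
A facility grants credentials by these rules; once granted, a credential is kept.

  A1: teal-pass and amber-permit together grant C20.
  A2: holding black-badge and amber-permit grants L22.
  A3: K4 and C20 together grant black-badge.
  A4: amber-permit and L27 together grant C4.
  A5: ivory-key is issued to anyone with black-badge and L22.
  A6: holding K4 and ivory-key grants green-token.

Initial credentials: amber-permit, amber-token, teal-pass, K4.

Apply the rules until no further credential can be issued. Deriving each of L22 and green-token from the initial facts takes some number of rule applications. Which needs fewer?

L22: Holding teal-pass and amber-permit grants C20 (A1). Holding K4 and C20 grants black-badge (A3). Holding black-badge and amber-permit grants L22 (A2). [3 rule applications]
green-token: Holding teal-pass and amber-permit grants C20 (A1). Holding K4 and C20 grants black-badge (A3). Holding black-badge and amber-permit grants L22 (A2). Holding black-badge and L22 grants ivory-key (A5). Holding K4 and ivory-key grants green-token (A6). [5 rule applications]
L22 needs fewer.

L22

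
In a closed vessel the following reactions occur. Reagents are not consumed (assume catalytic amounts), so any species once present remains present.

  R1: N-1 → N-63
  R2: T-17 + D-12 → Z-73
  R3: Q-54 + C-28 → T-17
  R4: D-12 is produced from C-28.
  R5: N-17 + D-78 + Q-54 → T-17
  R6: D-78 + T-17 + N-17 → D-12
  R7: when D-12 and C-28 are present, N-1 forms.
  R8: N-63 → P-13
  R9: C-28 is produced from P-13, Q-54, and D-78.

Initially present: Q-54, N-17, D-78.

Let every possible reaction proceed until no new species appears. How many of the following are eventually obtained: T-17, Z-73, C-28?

N-17, D-78, and Q-54 present → T-17 forms (R5).
D-78, T-17, and N-17 present → D-12 forms (R6).
T-17 and D-12 present → Z-73 forms (R2).
T-17: reached.
Z-73: reached.
C-28 would need P-13, Q-54, and D-78 (R9), but P-13 never forms.
Reached: T-17 and Z-73 — 2 of the 3.

2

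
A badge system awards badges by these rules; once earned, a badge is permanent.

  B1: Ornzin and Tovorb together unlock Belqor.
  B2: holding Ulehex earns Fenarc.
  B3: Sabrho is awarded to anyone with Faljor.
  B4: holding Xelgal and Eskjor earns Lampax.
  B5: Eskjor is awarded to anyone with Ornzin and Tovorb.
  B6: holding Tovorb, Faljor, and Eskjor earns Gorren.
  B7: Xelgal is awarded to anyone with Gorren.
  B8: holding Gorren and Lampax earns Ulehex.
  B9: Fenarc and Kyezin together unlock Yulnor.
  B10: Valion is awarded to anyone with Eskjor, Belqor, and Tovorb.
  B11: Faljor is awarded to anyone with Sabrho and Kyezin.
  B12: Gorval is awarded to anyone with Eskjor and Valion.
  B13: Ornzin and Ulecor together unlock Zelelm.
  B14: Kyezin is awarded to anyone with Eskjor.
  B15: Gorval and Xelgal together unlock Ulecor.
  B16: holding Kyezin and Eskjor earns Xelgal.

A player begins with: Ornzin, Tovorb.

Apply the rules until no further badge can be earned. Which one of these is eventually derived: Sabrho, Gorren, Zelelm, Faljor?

Zelelm

With Ornzin and Tovorb, Eskjor is earned (B5).
With Ornzin and Tovorb, Belqor is earned (B1).
With Eskjor, Belqor, and Tovorb, Valion is earned (B10).
With Eskjor, Kyezin is earned (B14).
With Kyezin and Eskjor, Xelgal is earned (B16).
With Eskjor and Valion, Gorval is earned (B12).
With Gorval and Xelgal, Ulecor is earned (B15).
With Ornzin and Ulecor, Zelelm is earned (B13).
Faljor would need Sabrho and Kyezin (B11), but Sabrho is never earned. Gorren would need Tovorb, Faljor, and Eskjor (B6), but Faljor is never earned. Sabrho would need Faljor (B3), but Faljor is never earned.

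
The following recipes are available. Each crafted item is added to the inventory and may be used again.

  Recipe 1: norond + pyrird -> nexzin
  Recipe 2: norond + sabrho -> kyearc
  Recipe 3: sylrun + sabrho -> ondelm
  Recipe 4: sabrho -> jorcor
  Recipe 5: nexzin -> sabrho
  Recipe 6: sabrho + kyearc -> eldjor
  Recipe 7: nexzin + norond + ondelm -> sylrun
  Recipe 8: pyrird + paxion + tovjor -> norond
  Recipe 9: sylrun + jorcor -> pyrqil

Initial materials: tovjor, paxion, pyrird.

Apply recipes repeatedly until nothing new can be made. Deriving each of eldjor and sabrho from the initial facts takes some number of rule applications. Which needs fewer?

sabrho

sabrho: pyrird + paxion + tovjor -> norond (Recipe 8). norond + pyrird -> nexzin (Recipe 1). Using Recipe 5, nexzin makes sabrho. [3 rule applications]
eldjor: Using Recipe 8, pyrird, paxion, and tovjor make norond. norond + pyrird -> nexzin (Recipe 1). nexzin -> sabrho (Recipe 5). norond + sabrho -> kyearc (Recipe 2). sabrho + kyearc -> eldjor (Recipe 6). [5 rule applications]
sabrho needs fewer.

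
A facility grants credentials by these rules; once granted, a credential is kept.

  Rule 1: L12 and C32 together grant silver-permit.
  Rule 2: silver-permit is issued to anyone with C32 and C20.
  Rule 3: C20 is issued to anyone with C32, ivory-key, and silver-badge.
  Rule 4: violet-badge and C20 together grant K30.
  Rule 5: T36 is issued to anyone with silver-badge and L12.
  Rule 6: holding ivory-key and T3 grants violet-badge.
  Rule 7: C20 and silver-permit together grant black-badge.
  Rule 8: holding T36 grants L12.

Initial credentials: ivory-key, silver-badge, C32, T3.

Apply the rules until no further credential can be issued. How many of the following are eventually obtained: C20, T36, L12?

1

Holding C32, ivory-key, and silver-badge grants C20 (Rule 3).
C20: reached.
T36 would need silver-badge and L12 (Rule 5), but L12 is never granted.
L12 would need T36 (Rule 8), but T36 is never granted.
Reached: C20 — 1 of the 3.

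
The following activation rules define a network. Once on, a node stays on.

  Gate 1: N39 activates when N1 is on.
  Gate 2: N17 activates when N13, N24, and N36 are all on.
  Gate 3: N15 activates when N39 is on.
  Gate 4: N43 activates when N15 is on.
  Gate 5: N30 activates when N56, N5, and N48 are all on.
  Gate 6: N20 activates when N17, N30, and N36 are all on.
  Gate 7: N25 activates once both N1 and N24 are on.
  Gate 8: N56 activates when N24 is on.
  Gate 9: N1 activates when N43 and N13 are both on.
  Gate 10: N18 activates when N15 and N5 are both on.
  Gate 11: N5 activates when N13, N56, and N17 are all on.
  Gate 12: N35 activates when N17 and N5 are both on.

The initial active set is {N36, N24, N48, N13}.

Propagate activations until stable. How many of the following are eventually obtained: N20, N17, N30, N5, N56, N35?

6

N24 is on, so N56 activates (Gate 8).
N13, N24, and N36 are on, so N17 activates (Gate 2).
Gate 11: N13, N56, and N17 on → N5 on.
N56, N5, and N48 are on, so N30 activates (Gate 5).
Gate 12: N17 and N5 on → N35 on.
N17, N30, and N36 are on, so N20 activates (Gate 6).
N20: reached.
N17: reached.
N30: reached.
N5: reached.
N56: reached.
N35: reached.
All 6 are reached.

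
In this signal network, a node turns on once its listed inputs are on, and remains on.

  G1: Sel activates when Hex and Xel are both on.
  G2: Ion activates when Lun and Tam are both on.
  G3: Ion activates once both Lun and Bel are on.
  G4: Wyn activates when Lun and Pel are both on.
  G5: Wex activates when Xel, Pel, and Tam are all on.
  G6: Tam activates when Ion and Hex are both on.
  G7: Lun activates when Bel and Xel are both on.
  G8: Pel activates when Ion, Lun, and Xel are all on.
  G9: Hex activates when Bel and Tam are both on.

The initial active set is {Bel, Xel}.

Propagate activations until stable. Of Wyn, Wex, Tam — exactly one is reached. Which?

Wyn

G7: Bel and Xel on → Lun on.
Lun and Bel are on, so Ion activates (G3).
G8: Ion, Lun, and Xel on → Pel on.
G4: Lun and Pel on → Wyn on.
Tam would need Ion and Hex (G6), but Hex never turns on. Wex would need Xel, Pel, and Tam (G5), but Tam never turns on.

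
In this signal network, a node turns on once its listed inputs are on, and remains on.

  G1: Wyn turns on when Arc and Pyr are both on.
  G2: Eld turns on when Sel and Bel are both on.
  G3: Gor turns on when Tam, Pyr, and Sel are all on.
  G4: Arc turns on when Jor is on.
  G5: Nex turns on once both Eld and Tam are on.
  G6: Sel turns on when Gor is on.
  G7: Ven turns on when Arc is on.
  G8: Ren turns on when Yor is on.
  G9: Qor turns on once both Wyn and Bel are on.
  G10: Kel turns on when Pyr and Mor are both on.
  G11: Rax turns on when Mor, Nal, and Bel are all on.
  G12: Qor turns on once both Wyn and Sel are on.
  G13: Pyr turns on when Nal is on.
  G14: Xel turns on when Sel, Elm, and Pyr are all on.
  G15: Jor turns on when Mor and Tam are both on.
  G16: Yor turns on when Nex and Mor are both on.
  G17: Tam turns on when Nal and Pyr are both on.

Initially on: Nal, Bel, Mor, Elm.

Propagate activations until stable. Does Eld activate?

No

Eld would need Sel and Bel (G2), but Sel never turns on.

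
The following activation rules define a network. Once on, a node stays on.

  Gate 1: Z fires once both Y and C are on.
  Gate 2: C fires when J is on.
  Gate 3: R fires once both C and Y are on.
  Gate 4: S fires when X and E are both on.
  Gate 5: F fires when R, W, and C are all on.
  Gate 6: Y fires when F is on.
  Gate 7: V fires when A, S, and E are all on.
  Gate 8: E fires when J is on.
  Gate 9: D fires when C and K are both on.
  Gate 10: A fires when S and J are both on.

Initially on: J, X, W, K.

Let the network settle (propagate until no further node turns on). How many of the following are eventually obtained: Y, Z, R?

0

Y would need F (Gate 6), but F never turns on.
Z would need Y and C (Gate 1), but Y never turns on.
R would need C and Y (Gate 3), but Y never turns on.
None of the 3 are reached.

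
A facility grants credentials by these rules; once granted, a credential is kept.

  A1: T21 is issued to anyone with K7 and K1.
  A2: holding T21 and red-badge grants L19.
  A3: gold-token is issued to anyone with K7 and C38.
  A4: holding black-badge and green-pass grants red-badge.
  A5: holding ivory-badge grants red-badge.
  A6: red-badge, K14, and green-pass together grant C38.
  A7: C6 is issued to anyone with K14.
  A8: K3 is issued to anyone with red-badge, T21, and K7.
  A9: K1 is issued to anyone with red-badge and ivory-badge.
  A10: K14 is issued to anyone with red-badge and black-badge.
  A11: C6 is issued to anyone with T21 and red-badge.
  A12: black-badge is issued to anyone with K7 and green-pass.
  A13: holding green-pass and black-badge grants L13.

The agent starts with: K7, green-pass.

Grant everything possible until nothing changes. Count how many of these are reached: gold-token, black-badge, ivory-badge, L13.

3

Holding K7 and green-pass grants black-badge (A12).
Holding green-pass and black-badge grants L13 (A13).
Holding black-badge and green-pass grants red-badge (A4).
Holding red-badge and black-badge grants K14 (A10).
Holding red-badge, K14, and green-pass grants C38 (A6).
Holding K7 and C38 grants gold-token (A3).
gold-token: reached.
black-badge: reached.
No rule produces ivory-badge, and it is not given.
L13: reached.
Reached: gold-token, black-badge, and L13 — 3 of the 4.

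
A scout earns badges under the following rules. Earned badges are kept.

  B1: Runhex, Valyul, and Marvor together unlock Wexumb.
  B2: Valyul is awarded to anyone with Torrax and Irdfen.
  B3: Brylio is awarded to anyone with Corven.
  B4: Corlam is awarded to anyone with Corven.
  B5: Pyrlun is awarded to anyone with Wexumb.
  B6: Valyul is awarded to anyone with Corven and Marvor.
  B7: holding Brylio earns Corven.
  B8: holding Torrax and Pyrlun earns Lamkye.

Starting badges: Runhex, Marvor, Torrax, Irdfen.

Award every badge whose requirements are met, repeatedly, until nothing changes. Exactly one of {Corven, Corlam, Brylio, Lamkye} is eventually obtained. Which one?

Lamkye

With Torrax and Irdfen, Valyul is earned (B2).
With Runhex, Valyul, and Marvor, Wexumb is earned (B1).
With Wexumb, Pyrlun is earned (B5).
With Torrax and Pyrlun, Lamkye is earned (B8).
Brylio would need Corven (B3), but Corven is never earned. Corven would need Brylio (B7), but Brylio is never earned. Corlam would need Corven (B4), but Corven is never earned.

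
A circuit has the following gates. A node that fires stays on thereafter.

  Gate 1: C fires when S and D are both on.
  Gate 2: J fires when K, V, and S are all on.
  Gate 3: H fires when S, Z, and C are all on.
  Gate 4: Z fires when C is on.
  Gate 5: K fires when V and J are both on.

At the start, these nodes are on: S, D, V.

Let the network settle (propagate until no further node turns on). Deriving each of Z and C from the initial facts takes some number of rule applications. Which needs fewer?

C

C: Gate 1: S and D on → C on. [1 rule application]
Z: S and D are on, so C fires (Gate 1). Gate 4: C on → Z on. [2 rule applications]
C needs fewer.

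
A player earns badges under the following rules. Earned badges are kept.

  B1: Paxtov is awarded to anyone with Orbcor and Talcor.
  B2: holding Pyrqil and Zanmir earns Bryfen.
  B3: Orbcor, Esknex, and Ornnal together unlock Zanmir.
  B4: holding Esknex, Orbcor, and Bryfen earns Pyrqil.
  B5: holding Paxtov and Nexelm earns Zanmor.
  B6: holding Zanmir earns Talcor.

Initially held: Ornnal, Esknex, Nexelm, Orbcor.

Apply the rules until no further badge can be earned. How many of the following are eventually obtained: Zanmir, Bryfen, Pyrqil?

With Orbcor, Esknex, and Ornnal, Zanmir is earned (B3).
Zanmir: reached.
Bryfen would need Pyrqil and Zanmir (B2), but Pyrqil is never earned.
Pyrqil would need Esknex, Orbcor, and Bryfen (B4), but Bryfen is never earned.
Reached: Zanmir — 1 of the 3.

1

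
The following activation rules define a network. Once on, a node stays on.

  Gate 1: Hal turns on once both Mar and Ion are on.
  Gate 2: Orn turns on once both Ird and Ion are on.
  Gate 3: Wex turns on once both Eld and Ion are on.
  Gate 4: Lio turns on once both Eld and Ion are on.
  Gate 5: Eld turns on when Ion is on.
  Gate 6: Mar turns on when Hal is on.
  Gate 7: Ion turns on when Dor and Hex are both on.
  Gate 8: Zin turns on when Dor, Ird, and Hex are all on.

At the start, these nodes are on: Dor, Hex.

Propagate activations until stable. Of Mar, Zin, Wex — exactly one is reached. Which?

Dor and Hex are on, so Ion turns on (Gate 7).
Gate 5: Ion on → Eld on.
Gate 3: Eld and Ion on → Wex on.
Zin would need Dor, Ird, and Hex (Gate 8), but Ird never turns on. Mar would need Hal (Gate 6), but Hal never turns on.

Wex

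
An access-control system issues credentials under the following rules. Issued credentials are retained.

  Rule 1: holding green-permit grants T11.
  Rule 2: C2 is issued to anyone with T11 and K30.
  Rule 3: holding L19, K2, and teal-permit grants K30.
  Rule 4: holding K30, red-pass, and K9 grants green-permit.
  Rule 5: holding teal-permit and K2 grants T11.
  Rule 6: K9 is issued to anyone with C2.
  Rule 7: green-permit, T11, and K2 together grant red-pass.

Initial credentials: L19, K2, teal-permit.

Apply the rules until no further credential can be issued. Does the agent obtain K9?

Holding L19, K2, and teal-permit grants K30 (Rule 3).
Holding teal-permit and K2 grants T11 (Rule 5).
Holding T11 and K30 grants C2 (Rule 2).
Holding C2 grants K9 (Rule 6).

Yes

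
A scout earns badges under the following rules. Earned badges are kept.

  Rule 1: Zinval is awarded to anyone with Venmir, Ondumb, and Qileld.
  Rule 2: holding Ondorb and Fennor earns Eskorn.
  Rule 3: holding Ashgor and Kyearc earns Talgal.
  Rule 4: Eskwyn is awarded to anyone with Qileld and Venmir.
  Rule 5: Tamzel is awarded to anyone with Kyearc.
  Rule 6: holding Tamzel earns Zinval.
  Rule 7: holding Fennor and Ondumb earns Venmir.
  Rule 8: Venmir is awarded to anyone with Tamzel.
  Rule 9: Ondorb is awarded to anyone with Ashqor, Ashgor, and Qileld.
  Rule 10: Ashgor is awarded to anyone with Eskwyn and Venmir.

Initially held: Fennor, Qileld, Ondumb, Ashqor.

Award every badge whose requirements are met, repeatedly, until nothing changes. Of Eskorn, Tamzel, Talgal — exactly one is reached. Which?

Eskorn

With Fennor and Ondumb, Venmir is earned (Rule 7).
With Qileld and Venmir, Eskwyn is earned (Rule 4).
With Eskwyn and Venmir, Ashgor is earned (Rule 10).
With Ashqor, Ashgor, and Qileld, Ondorb is earned (Rule 9).
With Ondorb and Fennor, Eskorn is earned (Rule 2).
Talgal would need Ashgor and Kyearc (Rule 3), but Kyearc is never earned. Tamzel would need Kyearc (Rule 5), but Kyearc is never earned.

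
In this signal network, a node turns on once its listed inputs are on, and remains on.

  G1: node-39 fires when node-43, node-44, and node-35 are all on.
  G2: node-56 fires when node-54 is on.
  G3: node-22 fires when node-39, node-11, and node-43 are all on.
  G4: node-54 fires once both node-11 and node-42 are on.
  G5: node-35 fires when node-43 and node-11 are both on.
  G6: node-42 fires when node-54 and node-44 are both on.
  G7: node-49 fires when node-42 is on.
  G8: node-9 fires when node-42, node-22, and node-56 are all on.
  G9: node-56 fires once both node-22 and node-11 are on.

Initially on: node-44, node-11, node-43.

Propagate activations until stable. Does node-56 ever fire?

Yes

node-43 and node-11 are on, so node-35 fires (G5).
G1: node-43, node-44, and node-35 on → node-39 on.
node-39, node-11, and node-43 are on, so node-22 fires (G3).
G9: node-22 and node-11 on → node-56 on.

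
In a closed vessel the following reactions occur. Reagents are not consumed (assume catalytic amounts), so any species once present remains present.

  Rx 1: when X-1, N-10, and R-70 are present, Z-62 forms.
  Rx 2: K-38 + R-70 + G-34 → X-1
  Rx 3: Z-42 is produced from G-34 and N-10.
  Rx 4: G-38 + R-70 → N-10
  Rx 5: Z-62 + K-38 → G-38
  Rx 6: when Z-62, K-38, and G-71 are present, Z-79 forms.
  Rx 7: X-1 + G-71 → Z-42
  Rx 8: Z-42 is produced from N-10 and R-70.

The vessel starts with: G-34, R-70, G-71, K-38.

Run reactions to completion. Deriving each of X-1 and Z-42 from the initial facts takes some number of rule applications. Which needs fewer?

X-1: K-38, R-70, and G-34 present → X-1 forms (Rx 2). [1 rule application]
Z-42: K-38, R-70, and G-34 present → X-1 forms (Rx 2). X-1 and G-71 present → Z-42 forms (Rx 7). [2 rule applications]
X-1 needs fewer.

X-1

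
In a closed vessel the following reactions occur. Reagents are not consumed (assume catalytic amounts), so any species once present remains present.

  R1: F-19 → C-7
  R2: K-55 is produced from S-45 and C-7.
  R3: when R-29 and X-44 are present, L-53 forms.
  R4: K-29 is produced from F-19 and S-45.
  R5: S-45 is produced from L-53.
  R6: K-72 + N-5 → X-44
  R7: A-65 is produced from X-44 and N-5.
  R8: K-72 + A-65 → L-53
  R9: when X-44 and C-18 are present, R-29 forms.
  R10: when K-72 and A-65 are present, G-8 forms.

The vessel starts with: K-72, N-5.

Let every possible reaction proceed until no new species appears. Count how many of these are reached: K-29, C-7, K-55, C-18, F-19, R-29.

K-29 would need F-19 and S-45 (R4), but F-19 never forms.
C-7 would need F-19 (R1), but F-19 never forms.
K-55 would need S-45 and C-7 (R2), but C-7 never forms.
No rule produces C-18, and it is not given.
No rule produces F-19, and it is not given.
R-29 would need X-44 and C-18 (R9), but C-18 never forms.
None of the 6 are reached.

0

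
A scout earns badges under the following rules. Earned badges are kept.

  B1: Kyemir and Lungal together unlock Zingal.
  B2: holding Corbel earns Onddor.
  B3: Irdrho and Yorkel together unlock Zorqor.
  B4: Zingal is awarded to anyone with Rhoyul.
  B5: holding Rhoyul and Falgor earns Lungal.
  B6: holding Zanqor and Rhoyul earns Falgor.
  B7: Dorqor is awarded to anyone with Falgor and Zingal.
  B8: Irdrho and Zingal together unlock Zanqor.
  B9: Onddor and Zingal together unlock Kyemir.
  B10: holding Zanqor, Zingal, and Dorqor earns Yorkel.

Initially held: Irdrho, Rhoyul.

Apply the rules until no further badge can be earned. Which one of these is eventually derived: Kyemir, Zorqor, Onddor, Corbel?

Zorqor

With Rhoyul, Zingal is earned (B4).
With Irdrho and Zingal, Zanqor is earned (B8).
With Zanqor and Rhoyul, Falgor is earned (B6).
With Falgor and Zingal, Dorqor is earned (B7).
With Zanqor, Zingal, and Dorqor, Yorkel is earned (B10).
With Irdrho and Yorkel, Zorqor is earned (B3).
No rule produces Corbel, and it is not given. Kyemir would need Onddor and Zingal (B9), but Onddor is never earned. Onddor would need Corbel (B2), but Corbel is never earned.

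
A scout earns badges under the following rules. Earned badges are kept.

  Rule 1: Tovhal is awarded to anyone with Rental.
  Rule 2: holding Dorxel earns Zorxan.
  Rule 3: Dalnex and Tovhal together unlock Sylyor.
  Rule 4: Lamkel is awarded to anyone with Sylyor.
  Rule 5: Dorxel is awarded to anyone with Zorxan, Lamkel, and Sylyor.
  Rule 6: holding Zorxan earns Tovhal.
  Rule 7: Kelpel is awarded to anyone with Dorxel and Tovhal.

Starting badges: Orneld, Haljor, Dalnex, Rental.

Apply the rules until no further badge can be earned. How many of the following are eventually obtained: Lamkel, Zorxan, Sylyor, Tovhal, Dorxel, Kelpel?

3

With Rental, Tovhal is earned (Rule 1).
With Dalnex and Tovhal, Sylyor is earned (Rule 3).
With Sylyor, Lamkel is earned (Rule 4).
Lamkel: reached.
Zorxan would need Dorxel (Rule 2), but Dorxel is never earned.
Sylyor: reached.
Tovhal: reached.
Dorxel would need Zorxan, Lamkel, and Sylyor (Rule 5), but Zorxan is never earned.
Kelpel would need Dorxel and Tovhal (Rule 7), but Dorxel is never earned.
Reached: Lamkel, Sylyor, and Tovhal — 3 of the 6.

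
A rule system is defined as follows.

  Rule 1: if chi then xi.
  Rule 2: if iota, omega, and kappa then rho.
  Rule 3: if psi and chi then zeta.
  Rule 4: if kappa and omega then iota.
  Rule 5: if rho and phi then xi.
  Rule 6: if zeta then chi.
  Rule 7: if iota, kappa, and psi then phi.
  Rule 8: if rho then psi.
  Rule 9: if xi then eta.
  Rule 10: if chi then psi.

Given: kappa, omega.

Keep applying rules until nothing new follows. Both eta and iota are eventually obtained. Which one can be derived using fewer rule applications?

iota

iota: From kappa and omega, Rule 4 gives iota. [1 rule application]
eta: From kappa and omega, Rule 4 gives iota. iota, omega, and kappa hold, so rho follows (Rule 2). rho holds, so psi follows (Rule 8). iota, kappa, and psi hold, so phi follows (Rule 7). From rho and phi, Rule 5 gives xi. xi holds, so eta follows (Rule 9). [6 rule applications]
iota needs fewer.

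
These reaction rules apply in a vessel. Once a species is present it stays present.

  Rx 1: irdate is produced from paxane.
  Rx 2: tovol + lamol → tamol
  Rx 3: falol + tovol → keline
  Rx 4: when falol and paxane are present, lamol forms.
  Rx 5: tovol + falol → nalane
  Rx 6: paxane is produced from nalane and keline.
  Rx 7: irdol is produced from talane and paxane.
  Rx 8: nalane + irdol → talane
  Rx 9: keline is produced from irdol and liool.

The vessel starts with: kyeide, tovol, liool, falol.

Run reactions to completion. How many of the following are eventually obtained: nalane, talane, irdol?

1

tovol and falol present → nalane forms (Rx 5).
nalane: reached.
talane would need nalane and irdol (Rx 8), but irdol never forms.
irdol would need talane and paxane (Rx 7), but talane never forms.
Reached: nalane — 1 of the 3.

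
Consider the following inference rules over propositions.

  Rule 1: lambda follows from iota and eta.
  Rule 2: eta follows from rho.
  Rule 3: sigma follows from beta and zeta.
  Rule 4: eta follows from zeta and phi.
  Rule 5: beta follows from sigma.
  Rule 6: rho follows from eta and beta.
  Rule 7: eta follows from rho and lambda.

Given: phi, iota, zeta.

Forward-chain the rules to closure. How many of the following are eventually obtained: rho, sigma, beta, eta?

1

From zeta and phi, Rule 4 gives eta.
rho would need eta and beta (Rule 6), but beta is never established.
sigma would need beta and zeta (Rule 3), but beta is never established.
beta would need sigma (Rule 5), but sigma is never established.
eta: reached.
Reached: eta — 1 of the 4.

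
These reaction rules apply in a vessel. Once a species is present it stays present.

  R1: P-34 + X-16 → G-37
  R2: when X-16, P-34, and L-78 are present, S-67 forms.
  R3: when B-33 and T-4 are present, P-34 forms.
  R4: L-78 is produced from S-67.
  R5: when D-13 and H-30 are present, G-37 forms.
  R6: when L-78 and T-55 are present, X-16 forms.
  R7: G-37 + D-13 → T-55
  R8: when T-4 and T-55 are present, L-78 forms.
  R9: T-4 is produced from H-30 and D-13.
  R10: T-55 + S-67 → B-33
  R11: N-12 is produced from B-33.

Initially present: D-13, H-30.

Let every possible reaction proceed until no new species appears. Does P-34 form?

No

P-34 would need B-33 and T-4 (R3), but B-33 never forms.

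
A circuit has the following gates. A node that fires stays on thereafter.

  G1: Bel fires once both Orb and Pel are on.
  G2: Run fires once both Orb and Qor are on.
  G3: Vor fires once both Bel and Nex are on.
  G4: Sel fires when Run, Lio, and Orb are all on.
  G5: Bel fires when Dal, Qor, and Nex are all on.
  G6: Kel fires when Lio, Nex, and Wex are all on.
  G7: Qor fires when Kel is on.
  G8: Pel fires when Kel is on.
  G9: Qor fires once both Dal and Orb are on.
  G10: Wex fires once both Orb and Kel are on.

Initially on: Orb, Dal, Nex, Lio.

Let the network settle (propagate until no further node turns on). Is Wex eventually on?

No

Wex would need Orb and Kel (G10), but Kel never turns on.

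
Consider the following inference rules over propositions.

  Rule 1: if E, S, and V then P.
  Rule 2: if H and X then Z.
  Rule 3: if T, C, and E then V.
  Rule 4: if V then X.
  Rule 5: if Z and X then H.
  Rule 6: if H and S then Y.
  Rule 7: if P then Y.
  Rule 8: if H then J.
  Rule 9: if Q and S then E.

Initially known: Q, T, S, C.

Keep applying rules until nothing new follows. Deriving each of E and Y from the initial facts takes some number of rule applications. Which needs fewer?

E: From Q and S, Rule 9 gives E. [1 rule application]
Y: From Q and S, Rule 9 gives E. From T, C, and E, Rule 3 gives V. From E, S, and V, Rule 1 gives P. From P, Rule 7 gives Y. [4 rule applications]
E needs fewer.

E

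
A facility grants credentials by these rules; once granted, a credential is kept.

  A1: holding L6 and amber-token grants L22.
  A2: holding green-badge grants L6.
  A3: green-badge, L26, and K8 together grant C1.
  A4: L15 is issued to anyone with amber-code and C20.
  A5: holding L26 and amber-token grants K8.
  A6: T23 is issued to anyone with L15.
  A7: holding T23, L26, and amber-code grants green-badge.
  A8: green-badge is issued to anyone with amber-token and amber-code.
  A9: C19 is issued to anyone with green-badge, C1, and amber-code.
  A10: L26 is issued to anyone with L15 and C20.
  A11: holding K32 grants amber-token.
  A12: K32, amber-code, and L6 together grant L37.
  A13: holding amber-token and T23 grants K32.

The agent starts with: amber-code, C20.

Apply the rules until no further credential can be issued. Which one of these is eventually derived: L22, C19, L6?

Holding amber-code and C20 grants L15 (A4).
Holding L15 and C20 grants L26 (A10).
Holding L15 grants T23 (A6).
Holding T23, L26, and amber-code grants green-badge (A7).
Holding green-badge grants L6 (A2).
L22 would need L6 and amber-token (A1), but amber-token is never granted. C19 would need green-badge, C1, and amber-code (A9), but C1 is never granted.

L6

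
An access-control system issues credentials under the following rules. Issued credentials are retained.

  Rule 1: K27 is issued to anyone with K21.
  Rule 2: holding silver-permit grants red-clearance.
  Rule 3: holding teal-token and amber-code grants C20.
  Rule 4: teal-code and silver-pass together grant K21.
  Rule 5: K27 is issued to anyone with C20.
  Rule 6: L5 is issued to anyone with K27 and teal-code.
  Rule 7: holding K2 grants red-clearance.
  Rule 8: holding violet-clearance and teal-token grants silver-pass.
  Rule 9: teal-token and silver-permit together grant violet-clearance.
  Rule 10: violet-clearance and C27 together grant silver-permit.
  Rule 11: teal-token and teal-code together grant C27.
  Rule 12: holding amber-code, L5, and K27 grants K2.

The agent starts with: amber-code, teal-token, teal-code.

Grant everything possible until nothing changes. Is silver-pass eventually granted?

No

silver-pass would need violet-clearance and teal-token (Rule 8), but violet-clearance is never granted.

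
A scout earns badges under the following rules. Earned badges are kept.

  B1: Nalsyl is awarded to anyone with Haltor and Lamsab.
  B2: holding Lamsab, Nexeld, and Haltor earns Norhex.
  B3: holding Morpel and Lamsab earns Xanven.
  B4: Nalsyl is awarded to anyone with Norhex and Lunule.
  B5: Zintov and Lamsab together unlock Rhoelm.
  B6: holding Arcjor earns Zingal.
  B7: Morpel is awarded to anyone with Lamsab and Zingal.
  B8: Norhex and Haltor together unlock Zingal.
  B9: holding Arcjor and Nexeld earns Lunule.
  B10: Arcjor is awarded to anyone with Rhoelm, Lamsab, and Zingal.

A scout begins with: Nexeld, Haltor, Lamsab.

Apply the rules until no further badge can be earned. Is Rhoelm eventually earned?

No

Rhoelm would need Zintov and Lamsab (B5), but Zintov is never earned.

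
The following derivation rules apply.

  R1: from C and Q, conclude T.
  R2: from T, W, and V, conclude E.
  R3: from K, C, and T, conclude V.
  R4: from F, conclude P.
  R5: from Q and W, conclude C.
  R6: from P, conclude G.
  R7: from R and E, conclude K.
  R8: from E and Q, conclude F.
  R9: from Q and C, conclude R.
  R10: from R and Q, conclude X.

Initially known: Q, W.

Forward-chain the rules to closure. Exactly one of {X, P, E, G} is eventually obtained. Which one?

Q and W hold, so C follows (R5).
From Q and C, R9 gives R.
R and Q hold, so X follows (R10).
E would need T, W, and V (R2), but V is never established. P would need F (R4), but F is never established. G would need P (R6), but P is never established.

X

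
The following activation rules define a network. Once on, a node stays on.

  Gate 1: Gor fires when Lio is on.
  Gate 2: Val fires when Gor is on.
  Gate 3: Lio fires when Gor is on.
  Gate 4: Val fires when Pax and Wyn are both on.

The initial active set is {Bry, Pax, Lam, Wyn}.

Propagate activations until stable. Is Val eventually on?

Pax and Wyn are on, so Val fires (Gate 4).

Yes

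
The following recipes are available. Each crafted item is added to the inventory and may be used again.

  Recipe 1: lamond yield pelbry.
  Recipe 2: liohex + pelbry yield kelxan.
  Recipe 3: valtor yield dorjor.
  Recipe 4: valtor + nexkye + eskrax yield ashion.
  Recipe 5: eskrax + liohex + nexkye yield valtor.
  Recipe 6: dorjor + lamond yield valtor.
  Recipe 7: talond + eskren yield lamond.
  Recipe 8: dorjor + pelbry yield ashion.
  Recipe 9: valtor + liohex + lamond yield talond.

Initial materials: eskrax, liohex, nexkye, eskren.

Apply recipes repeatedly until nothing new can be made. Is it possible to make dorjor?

Using Recipe 5, eskrax, liohex, and nexkye make valtor.
Using Recipe 3, valtor makes dorjor.

Yes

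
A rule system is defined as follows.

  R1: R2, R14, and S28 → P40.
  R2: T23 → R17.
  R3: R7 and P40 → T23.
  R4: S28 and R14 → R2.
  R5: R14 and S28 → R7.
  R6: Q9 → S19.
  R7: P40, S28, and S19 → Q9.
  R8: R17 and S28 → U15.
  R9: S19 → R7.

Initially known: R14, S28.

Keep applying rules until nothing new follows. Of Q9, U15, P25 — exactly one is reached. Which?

R14 and S28 hold, so R7 follows (R5).
From S28 and R14, R4 gives R2.
R2, R14, and S28 hold, so P40 follows (R1).
R7 and P40 hold, so T23 follows (R3).
T23 holds, so R17 follows (R2).
R17 and S28 hold, so U15 follows (R8).
No rule produces P25, and it is not given. Q9 would need P40, S28, and S19 (R7), but S19 is never established.

U15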